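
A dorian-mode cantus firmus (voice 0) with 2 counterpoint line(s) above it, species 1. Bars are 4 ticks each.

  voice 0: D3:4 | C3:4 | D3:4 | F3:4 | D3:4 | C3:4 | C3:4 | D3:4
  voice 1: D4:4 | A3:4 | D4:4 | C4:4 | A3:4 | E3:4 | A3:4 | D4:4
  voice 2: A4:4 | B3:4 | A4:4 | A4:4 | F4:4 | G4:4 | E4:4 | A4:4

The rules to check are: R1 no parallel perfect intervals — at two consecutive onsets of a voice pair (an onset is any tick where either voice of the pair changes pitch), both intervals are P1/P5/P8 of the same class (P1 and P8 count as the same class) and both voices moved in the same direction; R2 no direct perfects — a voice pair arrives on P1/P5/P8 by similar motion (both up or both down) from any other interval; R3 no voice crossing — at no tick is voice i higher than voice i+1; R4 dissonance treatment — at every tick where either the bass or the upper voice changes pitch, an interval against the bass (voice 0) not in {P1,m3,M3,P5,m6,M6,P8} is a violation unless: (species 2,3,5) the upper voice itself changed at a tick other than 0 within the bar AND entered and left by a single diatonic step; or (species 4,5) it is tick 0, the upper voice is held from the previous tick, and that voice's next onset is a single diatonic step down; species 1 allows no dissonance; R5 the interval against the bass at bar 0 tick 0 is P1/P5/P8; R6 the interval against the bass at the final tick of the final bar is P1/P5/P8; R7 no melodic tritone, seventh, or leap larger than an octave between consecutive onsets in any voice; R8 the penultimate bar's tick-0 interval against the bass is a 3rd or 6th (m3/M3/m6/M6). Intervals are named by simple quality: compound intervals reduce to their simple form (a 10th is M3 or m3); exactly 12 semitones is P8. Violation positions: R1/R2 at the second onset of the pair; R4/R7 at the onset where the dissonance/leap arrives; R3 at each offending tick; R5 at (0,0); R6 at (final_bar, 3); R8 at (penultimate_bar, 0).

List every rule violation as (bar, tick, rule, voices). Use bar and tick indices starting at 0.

(1, 0, R4, (0, 2))
(1, 0, R7, (2,))
(2, 0, R2, (0, 1))
(2, 0, R2, (0, 2))
(2, 0, R2, (1, 2))
(2, 0, R7, (2,))
(4, 0, R1, (0, 1))
(7, 0, R1, (1, 2))
(7, 0, R2, (0, 1))
(7, 0, R2, (0, 2))

bar 0: v0=D3 v1=D4 v2=A4 downbeat P5
bar 1: v0=C3 v1=A3 v2=B3 downbeat M7
bar 2: v0=D3 v1=D4 v2=A4 downbeat P5
bar 3: v0=F3 v1=C4 v2=A4 downbeat M3
bar 4: v0=D3 v1=A3 v2=F4 downbeat m3
bar 5: v0=C3 v1=E3 v2=G4 downbeat P5
bar 6: v0=C3 v1=A3 v2=E4 downbeat M3
bar 7: v0=D3 v1=D4 v2=A4 downbeat P5
  -> R4 @ bar 1 tick 0 v(0, 2): C3/B3 M7 untreated
  -> R7 @ bar 1 tick 0 v(2,): A4->B3 leap 10st
  -> R2 @ bar 2 tick 0 v(0, 1): C3/A3 M6 -> D3/D4 P8 similar
  -> R2 @ bar 2 tick 0 v(0, 2): C3/B3 M7 -> D3/A4 P5 similar
  -> R2 @ bar 2 tick 0 v(1, 2): A3/B3 M2 -> D4/A4 P5 similar
  -> R7 @ bar 2 tick 0 v(2,): B3->A4 leap 10st
  -> R1 @ bar 4 tick 0 v(0, 1): F3/C4 P5 -> D3/A3 P5 similar
  -> R1 @ bar 7 tick 0 v(1, 2): A3/E4 P5 -> D4/A4 P5 similar
  -> R2 @ bar 7 tick 0 v(0, 1): C3/A3 M6 -> D3/D4 P8 similar
  -> R2 @ bar 7 tick 0 v(0, 2): C3/E4 M3 -> D3/A4 P5 similar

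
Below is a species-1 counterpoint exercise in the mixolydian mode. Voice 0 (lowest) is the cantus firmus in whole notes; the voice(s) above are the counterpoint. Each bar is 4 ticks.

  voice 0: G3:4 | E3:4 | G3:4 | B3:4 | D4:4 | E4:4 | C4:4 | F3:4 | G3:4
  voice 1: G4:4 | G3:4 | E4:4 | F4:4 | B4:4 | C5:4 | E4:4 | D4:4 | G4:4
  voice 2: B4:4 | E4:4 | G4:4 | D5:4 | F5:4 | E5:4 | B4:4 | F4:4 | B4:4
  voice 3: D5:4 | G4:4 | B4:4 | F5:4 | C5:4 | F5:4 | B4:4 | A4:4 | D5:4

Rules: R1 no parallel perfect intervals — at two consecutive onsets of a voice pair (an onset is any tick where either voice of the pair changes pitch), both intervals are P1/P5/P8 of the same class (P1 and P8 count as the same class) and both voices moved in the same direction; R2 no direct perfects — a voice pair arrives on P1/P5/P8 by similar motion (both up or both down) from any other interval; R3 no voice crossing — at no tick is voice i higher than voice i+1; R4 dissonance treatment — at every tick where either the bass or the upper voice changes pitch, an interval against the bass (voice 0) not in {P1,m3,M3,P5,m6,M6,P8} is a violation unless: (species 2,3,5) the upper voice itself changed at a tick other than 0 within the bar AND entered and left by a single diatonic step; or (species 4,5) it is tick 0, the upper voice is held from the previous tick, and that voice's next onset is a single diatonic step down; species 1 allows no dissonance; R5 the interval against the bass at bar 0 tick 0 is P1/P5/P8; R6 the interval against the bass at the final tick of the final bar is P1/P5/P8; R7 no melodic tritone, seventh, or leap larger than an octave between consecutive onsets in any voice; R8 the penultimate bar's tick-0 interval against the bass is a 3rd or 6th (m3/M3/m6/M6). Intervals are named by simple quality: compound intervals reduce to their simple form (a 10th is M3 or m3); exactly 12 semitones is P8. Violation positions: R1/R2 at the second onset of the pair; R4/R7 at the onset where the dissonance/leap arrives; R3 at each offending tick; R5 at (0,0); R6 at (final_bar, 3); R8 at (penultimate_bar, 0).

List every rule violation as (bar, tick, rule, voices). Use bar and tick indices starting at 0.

bar 0: v0=G3 v1=G4 v2=B4 v3=D5 downbeat P5
bar 1: v0=E3 v1=G3 v2=E4 v3=G4 downbeat m3
bar 2: v0=G3 v1=E4 v2=G4 v3=B4 downbeat M3
bar 3: v0=B3 v1=F4 v2=D5 v3=F5 downbeat TT
bar 4: v0=D4 v1=B4 v2=F5 v3=C5 downbeat m7
bar 5: v0=E4 v1=C5 v2=E5 v3=F5 downbeat m2
bar 6: v0=C4 v1=E4 v2=B4 v3=B4 downbeat M7
bar 7: v0=F3 v1=D4 v2=F4 v3=A4 downbeat M3
bar 8: v0=G3 v1=G4 v2=B4 v3=D5 downbeat P5
  -> R5 @ bar 0 tick 0 v(0, 2): opens on M3
  -> R2 @ bar 1 tick 0 v(0, 2): G3/B4 M3 -> E3/E4 P8 similar
  -> R2 @ bar 1 tick 0 v(1, 3): G4/D5 P5 -> G3/G4 P8 similar
  -> R1 @ bar 2 tick 0 v(0, 2): E3/E4 P8 -> G3/G4 P8 similar
  -> R2 @ bar 2 tick 0 v(1, 3): G3/G4 P8 -> E4/B4 P5 similar
  -> R2 @ bar 3 tick 0 v(1, 3): E4/B4 P5 -> F4/F5 P8 similar
  -> R4 @ bar 3 tick 0 v(0, 1): B3/F4 TT untreated
  -> R4 @ bar 3 tick 0 v(0, 3): B3/F5 TT untreated
  -> R7 @ bar 3 tick 0 v(3,): B4->F5 leap 6st
  -> R3 @ bar 4 tick 0 v(2, 3): F5 above C5
  -> R4 @ bar 4 tick 0 v(0, 3): D4/C5 m7 untreated
  -> R7 @ bar 4 tick 0 v(1,): F4->B4 leap 6st
  -> R3 @ bar 4 tick 1 v(2, 3): F5 above C5
  -> R3 @ bar 4 tick 2 v(2, 3): F5 above C5
  -> R3 @ bar 4 tick 3 v(2, 3): F5 above C5
  -> R4 @ bar 5 tick 0 v(0, 3): E4/F5 m2 untreated
  -> R2 @ bar 6 tick 0 v(1, 2): C5/E5 M3 -> E4/B4 P5 similar
  -> R2 @ bar 6 tick 0 v(1, 3): C5/F5 P4 -> E4/B4 P5 similar
  -> R2 @ bar 6 tick 0 v(2, 3): E5/F5 m2 -> B4/B4 P1 similar
  -> R4 @ bar 6 tick 0 v(0, 2): C4/B4 M7 untreated
  -> R4 @ bar 6 tick 0 v(0, 3): C4/B4 M7 untreated
  -> R7 @ bar 6 tick 0 v(3,): F5->B4 leap 6st
  -> R1 @ bar 7 tick 0 v(1, 3): E4/B4 P5 -> D4/A4 P5 similar
  -> R2 @ bar 7 tick 0 v(0, 2): C4/B4 M7 -> F3/F4 P8 similar
  -> R7 @ bar 7 tick 0 v(2,): B4->F4 leap 6st
  -> R8 @ bar 7 tick 0 v(0, 2): penult P8 not 3rd/6th
  -> R1 @ bar 8 tick 0 v(1, 3): D4/A4 P5 -> G4/D5 P5 similar
  -> R2 @ bar 8 tick 0 v(0, 1): F3/D4 M6 -> G3/G4 P8 similar
  -> R2 @ bar 8 tick 0 v(0, 3): F3/A4 M3 -> G3/D5 P5 similar
  -> R7 @ bar 8 tick 0 v(2,): F4->B4 leap 6st
  -> R6 @ bar 8 tick 3 v(0, 2): closes on M3

(0, 0, R5, (0, 2))
(1, 0, R2, (0, 2))
(1, 0, R2, (1, 3))
(2, 0, R1, (0, 2))
(2, 0, R2, (1, 3))
(3, 0, R2, (1, 3))
(3, 0, R4, (0, 1))
(3, 0, R4, (0, 3))
(3, 0, R7, (3,))
(4, 0, R3, (2, 3))
(4, 0, R4, (0, 3))
(4, 0, R7, (1,))
(4, 1, R3, (2, 3))
(4, 2, R3, (2, 3))
(4, 3, R3, (2, 3))
(5, 0, R4, (0, 3))
(6, 0, R2, (1, 2))
(6, 0, R2, (1, 3))
(6, 0, R2, (2, 3))
(6, 0, R4, (0, 2))
(6, 0, R4, (0, 3))
(6, 0, R7, (3,))
(7, 0, R1, (1, 3))
(7, 0, R2, (0, 2))
(7, 0, R7, (2,))
(7, 0, R8, (0, 2))
(8, 0, R1, (1, 3))
(8, 0, R2, (0, 1))
(8, 0, R2, (0, 3))
(8, 0, R7, (2,))
(8, 3, R6, (0, 2))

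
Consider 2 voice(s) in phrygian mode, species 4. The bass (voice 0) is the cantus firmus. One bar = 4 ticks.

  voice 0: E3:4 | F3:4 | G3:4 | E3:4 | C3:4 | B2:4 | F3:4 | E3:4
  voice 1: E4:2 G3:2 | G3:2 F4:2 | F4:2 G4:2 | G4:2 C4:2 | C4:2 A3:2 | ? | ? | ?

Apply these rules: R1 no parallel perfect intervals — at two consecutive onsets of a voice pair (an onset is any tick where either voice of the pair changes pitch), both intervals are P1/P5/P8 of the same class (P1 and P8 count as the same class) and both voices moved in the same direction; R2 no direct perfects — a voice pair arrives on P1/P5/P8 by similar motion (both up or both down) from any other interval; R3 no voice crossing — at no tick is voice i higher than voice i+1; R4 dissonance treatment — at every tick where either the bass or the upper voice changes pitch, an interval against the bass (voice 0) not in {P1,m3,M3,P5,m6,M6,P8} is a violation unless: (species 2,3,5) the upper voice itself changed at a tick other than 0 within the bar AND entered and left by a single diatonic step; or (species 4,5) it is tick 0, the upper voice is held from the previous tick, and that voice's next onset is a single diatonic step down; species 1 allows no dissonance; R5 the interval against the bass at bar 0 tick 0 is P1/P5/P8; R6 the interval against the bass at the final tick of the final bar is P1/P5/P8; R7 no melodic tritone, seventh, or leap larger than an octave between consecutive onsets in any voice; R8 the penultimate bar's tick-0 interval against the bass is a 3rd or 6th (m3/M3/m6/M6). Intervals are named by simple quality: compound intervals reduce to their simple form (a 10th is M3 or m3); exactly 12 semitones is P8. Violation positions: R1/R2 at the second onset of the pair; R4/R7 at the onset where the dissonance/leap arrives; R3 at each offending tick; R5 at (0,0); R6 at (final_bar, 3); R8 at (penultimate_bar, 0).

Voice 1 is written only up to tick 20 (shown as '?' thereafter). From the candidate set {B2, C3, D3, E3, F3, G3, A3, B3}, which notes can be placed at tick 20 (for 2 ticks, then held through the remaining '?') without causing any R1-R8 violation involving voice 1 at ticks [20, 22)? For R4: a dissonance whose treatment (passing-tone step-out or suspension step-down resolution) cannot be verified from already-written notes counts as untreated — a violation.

{B3, D3, G3}

B2: violates R2,R7
C3: violates R4
D3: legal
E3: violates R4
F3: violates R4
G3: legal
A3: violates R4
B3: legal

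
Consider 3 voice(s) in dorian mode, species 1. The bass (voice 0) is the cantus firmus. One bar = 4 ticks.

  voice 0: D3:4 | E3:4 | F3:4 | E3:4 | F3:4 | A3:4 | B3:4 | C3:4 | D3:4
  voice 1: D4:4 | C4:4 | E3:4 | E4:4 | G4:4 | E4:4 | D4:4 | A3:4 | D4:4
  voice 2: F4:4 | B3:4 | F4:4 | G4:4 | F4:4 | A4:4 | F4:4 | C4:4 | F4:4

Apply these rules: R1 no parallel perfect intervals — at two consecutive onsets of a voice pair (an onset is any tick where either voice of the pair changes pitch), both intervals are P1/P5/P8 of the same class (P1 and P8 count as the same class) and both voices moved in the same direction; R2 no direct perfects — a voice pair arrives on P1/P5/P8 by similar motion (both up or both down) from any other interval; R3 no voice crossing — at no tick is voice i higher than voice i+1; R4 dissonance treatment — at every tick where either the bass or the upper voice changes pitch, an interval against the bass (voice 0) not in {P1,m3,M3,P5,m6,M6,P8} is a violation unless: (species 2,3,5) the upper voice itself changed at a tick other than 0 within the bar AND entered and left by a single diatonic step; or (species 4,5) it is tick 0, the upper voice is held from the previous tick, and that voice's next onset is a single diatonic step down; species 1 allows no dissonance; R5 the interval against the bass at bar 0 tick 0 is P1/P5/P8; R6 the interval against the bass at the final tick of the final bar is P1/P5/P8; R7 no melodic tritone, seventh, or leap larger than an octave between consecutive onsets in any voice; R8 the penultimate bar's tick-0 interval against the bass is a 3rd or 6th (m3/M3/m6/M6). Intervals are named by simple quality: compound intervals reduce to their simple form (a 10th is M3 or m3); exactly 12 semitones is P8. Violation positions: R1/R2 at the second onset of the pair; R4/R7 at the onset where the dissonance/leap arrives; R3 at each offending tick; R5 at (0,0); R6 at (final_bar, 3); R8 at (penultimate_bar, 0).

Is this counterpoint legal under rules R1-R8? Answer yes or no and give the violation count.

No (25 violations)

bar 0: v0=D3 v1=D4 v2=F4 (m3)
bar 1: v0=E3 v1=C4 v2=B3 (P5)
bar 2: v0=F3 v1=E3 v2=F4 (P8)
bar 3: v0=E3 v1=E4 v2=G4 (m3)
bar 4: v0=F3 v1=G4 v2=F4 (P8)
bar 5: v0=A3 v1=E4 v2=A4 (P8)
bar 6: v0=B3 v1=D4 v2=F4 (TT)
bar 7: v0=C3 v1=A3 v2=C4 (P8)
bar 8: v0=D3 v1=D4 v2=F4 (m3)
  R5 @ bar0.0: opens on m3
  R3 @ bar1.0: C4 above B3
  R7 @ bar1.0: F4->B3 leap 6st
  R3 @ bar1.1: C4 above B3
  R3 @ bar1.2: C4 above B3
  R3 @ bar1.3: C4 above B3
  R2 @ bar2.0: E3/B3 P5 -> F3/F4 P8 similar
  R3 @ bar2.0: F3 above E3
  R4 @ bar2.0: F3/E3 m2 untreated
  R7 @ bar2.0: B3->F4 leap 6st
  R3 @ bar2.1: F3 above E3
  R3 @ bar2.2: F3 above E3
  R3 @ bar2.3: F3 above E3
  R3 @ bar4.0: G4 above F4
  R4 @ bar4.0: F3/G4 M2 untreated
  R3 @ bar4.1: G4 above F4
  R3 @ bar4.2: G4 above F4
  R3 @ bar4.3: G4 above F4
  R1 @ bar5.0: F3/F4 P8 -> A3/A4 P8 similar
  R4 @ bar6.0: B3/F4 TT untreated
  R2 @ bar7.0: B3/F4 TT -> C3/C4 P8 similar
  R7 @ bar7.0: B3->C3 leap 11st
  R8 @ bar7.0: penult P8 not 3rd/6th
  R2 @ bar8.0: C3/A3 M6 -> D3/D4 P8 similar
  R6 @ bar8.3: closes on m3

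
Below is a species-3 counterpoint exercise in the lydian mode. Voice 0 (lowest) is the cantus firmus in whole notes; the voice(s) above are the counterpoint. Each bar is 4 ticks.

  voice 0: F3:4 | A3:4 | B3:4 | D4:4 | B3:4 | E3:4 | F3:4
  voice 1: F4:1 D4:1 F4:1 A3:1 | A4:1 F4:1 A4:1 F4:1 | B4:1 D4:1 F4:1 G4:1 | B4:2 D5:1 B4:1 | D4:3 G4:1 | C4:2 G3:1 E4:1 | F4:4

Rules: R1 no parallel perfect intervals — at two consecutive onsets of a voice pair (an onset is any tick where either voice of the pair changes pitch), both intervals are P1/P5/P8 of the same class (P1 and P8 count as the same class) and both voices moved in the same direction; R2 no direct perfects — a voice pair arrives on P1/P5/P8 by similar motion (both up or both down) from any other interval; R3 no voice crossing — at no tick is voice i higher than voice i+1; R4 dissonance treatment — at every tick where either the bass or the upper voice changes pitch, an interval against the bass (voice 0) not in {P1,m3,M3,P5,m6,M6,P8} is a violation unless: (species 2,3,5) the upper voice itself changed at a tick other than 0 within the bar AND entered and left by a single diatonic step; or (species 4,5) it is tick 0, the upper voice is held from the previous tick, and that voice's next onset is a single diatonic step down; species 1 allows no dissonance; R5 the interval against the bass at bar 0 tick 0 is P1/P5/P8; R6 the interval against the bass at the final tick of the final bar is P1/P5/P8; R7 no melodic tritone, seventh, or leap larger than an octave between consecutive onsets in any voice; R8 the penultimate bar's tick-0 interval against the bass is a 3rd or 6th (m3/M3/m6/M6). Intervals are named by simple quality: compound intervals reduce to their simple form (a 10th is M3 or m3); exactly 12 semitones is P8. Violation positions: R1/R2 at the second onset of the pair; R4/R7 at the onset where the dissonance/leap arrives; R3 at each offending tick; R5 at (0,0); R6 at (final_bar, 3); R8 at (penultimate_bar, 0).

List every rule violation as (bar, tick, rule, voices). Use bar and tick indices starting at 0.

bar 0: v0=F3 v1=F4 downbeat P8
bar 1: v0=A3 v1=A4 downbeat P8
bar 2: v0=B3 v1=B4 downbeat P8
bar 3: v0=D4 v1=B4 downbeat M6
bar 4: v0=B3 v1=D4 downbeat m3
bar 5: v0=E3 v1=C4 downbeat m6
bar 6: v0=F3 v1=F4 downbeat P8
  -> R2 @ bar 1 tick 0 v(0, 1): F3/A3 M3 -> A3/A4 P8 similar
  -> R2 @ bar 2 tick 0 v(0, 1): A3/F4 m6 -> B3/B4 P8 similar
  -> R7 @ bar 2 tick 0 v(1,): F4->B4 leap 6st
  -> R4 @ bar 2 tick 2 v(0, 1): B3/F4 TT untreated
  -> R1 @ bar 6 tick 0 v(0, 1): E3/E4 P8 -> F3/F4 P8 similar

(1, 0, R2, (0, 1))
(2, 0, R2, (0, 1))
(2, 0, R7, (1,))
(2, 2, R4, (0, 1))
(6, 0, R1, (0, 1))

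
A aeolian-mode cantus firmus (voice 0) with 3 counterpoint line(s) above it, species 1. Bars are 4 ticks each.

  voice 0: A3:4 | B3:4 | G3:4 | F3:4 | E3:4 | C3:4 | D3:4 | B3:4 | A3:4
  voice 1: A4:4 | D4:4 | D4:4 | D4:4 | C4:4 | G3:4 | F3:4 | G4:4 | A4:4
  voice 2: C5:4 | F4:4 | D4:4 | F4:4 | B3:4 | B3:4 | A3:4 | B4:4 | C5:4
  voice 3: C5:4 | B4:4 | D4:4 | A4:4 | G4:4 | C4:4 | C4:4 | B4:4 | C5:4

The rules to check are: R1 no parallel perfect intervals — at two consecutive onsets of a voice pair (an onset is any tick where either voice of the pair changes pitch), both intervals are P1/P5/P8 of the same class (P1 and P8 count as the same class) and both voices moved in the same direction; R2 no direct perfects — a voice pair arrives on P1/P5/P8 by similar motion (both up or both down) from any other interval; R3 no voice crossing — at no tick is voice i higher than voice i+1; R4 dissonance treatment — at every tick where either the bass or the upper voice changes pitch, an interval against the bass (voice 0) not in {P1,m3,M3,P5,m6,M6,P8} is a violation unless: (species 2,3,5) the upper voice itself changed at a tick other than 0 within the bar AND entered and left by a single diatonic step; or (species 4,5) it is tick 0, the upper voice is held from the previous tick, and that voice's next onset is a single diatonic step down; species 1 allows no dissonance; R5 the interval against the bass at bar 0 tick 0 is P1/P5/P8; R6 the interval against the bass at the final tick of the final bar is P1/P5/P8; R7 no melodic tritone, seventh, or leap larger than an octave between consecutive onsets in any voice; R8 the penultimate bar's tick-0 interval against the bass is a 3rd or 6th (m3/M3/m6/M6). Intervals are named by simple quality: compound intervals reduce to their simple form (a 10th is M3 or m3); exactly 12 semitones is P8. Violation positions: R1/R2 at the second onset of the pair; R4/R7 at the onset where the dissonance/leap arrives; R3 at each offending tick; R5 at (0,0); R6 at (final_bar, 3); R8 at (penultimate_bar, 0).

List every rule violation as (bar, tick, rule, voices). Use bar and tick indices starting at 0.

bar 0: v0=A3 v1=A4 v2=C5 v3=C5 downbeat m3
bar 1: v0=B3 v1=D4 v2=F4 v3=B4 downbeat P8
bar 2: v0=G3 v1=D4 v2=D4 v3=D4 downbeat P5
bar 3: v0=F3 v1=D4 v2=F4 v3=A4 downbeat M3
bar 4: v0=E3 v1=C4 v2=B3 v3=G4 downbeat m3
bar 5: v0=C3 v1=G3 v2=B3 v3=C4 downbeat P8
bar 6: v0=D3 v1=F3 v2=A3 v3=C4 downbeat m7
bar 7: v0=B3 v1=G4 v2=B4 v3=B4 downbeat P8
bar 8: v0=A3 v1=A4 v2=C5 v3=C5 downbeat m3
  -> R5 @ bar 0 tick 0 v(0, 2): opens on m3
  -> R5 @ bar 0 tick 0 v(0, 3): opens on m3
  -> R4 @ bar 1 tick 0 v(0, 2): B3/F4 TT untreated
  -> R2 @ bar 2 tick 0 v(0, 2): B3/F4 TT -> G3/D4 P5 similar
  -> R2 @ bar 2 tick 0 v(0, 3): B3/B4 P8 -> G3/D4 P5 similar
  -> R2 @ bar 2 tick 0 v(2, 3): F4/B4 TT -> D4/D4 P1 similar
  -> R1 @ bar 4 tick 0 v(1, 3): D4/A4 P5 -> C4/G4 P5 similar
  -> R2 @ bar 4 tick 0 v(0, 2): F3/F4 P8 -> E3/B3 P5 similar
  -> R3 @ bar 4 tick 0 v(1, 2): C4 above B3
  -> R7 @ bar 4 tick 0 v(2,): F4->B3 leap 6st
  -> R3 @ bar 4 tick 1 v(1, 2): C4 above B3
  -> R3 @ bar 4 tick 2 v(1, 2): C4 above B3
  -> R3 @ bar 4 tick 3 v(1, 2): C4 above B3
  -> R2 @ bar 5 tick 0 v(0, 1): E3/C4 m6 -> C3/G3 P5 similar
  -> R2 @ bar 5 tick 0 v(0, 3): E3/G4 m3 -> C3/C4 P8 similar
  -> R4 @ bar 5 tick 0 v(0, 2): C3/B3 M7 untreated
  -> R4 @ bar 6 tick 0 v(0, 3): D3/C4 m7 untreated
  -> R2 @ bar 7 tick 0 v(0, 2): D3/A3 P5 -> B3/B4 P8 similar
  -> R2 @ bar 7 tick 0 v(0, 3): D3/C4 m7 -> B3/B4 P8 similar
  -> R2 @ bar 7 tick 0 v(2, 3): A3/C4 m3 -> B4/B4 P1 similar
  -> R7 @ bar 7 tick 0 v(1,): F3->G4 leap 14st
  -> R7 @ bar 7 tick 0 v(2,): A3->B4 leap 14st
  -> R7 @ bar 7 tick 0 v(3,): C4->B4 leap 11st
  -> R8 @ bar 7 tick 0 v(0, 2): penult P8 not 3rd/6th
  -> R8 @ bar 7 tick 0 v(0, 3): penult P8 not 3rd/6th
  -> R1 @ bar 8 tick 0 v(2, 3): B4/B4 P1 -> C5/C5 P1 similar
  -> R6 @ bar 8 tick 3 v(0, 2): closes on m3
  -> R6 @ bar 8 tick 3 v(0, 3): closes on m3

(0, 0, R5, (0, 2))
(0, 0, R5, (0, 3))
(1, 0, R4, (0, 2))
(2, 0, R2, (0, 2))
(2, 0, R2, (0, 3))
(2, 0, R2, (2, 3))
(4, 0, R1, (1, 3))
(4, 0, R2, (0, 2))
(4, 0, R3, (1, 2))
(4, 0, R7, (2,))
(4, 1, R3, (1, 2))
(4, 2, R3, (1, 2))
(4, 3, R3, (1, 2))
(5, 0, R2, (0, 1))
(5, 0, R2, (0, 3))
(5, 0, R4, (0, 2))
(6, 0, R4, (0, 3))
(7, 0, R2, (0, 2))
(7, 0, R2, (0, 3))
(7, 0, R2, (2, 3))
(7, 0, R7, (1,))
(7, 0, R7, (2,))
(7, 0, R7, (3,))
(7, 0, R8, (0, 2))
(7, 0, R8, (0, 3))
(8, 0, R1, (2, 3))
(8, 3, R6, (0, 2))
(8, 3, R6, (0, 3))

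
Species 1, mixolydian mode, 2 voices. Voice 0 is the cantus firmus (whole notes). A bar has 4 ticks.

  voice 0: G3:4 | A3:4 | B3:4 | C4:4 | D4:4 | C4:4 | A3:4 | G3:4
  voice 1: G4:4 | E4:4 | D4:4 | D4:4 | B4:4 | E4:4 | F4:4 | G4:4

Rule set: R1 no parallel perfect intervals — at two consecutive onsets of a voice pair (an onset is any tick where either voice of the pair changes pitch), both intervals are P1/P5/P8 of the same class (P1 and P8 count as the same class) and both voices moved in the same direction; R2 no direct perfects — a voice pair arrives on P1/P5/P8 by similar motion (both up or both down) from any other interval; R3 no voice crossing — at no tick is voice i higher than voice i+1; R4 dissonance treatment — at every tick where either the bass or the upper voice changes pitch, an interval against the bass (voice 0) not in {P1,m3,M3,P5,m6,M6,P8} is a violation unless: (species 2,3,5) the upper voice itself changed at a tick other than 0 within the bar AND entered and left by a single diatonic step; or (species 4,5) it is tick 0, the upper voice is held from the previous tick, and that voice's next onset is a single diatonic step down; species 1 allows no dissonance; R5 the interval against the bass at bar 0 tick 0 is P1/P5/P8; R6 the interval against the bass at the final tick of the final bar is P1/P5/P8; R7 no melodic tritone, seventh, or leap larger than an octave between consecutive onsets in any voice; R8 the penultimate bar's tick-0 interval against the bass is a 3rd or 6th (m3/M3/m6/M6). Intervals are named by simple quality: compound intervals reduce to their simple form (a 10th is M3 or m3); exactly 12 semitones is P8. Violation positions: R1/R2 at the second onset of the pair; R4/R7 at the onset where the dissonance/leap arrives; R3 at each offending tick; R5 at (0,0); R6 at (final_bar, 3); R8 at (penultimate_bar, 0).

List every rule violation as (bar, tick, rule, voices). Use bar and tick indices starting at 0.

(3, 0, R4, (0, 1))

bar 0: v0=G3 v1=G4 downbeat P8
bar 1: v0=A3 v1=E4 downbeat P5
bar 2: v0=B3 v1=D4 downbeat m3
bar 3: v0=C4 v1=D4 downbeat M2
bar 4: v0=D4 v1=B4 downbeat M6
bar 5: v0=C4 v1=E4 downbeat M3
bar 6: v0=A3 v1=F4 downbeat m6
bar 7: v0=G3 v1=G4 downbeat P8
  -> R4 @ bar 3 tick 0 v(0, 1): C4/D4 M2 untreated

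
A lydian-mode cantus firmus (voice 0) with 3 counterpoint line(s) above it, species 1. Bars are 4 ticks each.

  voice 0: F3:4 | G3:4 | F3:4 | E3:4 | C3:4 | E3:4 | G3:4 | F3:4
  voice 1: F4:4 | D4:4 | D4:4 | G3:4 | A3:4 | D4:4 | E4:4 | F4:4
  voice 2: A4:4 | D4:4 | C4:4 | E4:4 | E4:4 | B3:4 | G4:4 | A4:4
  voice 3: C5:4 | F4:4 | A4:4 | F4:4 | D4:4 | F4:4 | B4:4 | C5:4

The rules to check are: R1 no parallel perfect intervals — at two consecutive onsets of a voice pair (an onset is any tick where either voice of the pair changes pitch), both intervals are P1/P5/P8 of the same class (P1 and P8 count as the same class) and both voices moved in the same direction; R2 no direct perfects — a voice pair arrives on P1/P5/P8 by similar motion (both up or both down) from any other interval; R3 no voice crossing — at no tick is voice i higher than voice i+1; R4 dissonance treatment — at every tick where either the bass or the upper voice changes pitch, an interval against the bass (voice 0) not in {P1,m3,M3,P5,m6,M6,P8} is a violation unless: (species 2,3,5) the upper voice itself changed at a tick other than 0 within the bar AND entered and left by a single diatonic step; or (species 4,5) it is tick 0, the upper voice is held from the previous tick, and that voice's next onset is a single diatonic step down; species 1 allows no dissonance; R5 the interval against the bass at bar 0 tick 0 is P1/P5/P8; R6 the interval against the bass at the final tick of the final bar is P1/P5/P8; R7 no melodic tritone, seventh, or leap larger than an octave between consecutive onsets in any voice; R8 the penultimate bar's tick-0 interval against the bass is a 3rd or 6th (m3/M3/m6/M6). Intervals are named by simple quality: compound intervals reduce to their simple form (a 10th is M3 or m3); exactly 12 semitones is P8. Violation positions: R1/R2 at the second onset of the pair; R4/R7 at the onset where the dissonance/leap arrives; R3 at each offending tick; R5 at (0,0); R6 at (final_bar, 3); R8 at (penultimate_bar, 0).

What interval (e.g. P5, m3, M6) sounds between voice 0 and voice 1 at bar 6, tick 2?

voice 0=G3 voice 1=E4 -> M6

M6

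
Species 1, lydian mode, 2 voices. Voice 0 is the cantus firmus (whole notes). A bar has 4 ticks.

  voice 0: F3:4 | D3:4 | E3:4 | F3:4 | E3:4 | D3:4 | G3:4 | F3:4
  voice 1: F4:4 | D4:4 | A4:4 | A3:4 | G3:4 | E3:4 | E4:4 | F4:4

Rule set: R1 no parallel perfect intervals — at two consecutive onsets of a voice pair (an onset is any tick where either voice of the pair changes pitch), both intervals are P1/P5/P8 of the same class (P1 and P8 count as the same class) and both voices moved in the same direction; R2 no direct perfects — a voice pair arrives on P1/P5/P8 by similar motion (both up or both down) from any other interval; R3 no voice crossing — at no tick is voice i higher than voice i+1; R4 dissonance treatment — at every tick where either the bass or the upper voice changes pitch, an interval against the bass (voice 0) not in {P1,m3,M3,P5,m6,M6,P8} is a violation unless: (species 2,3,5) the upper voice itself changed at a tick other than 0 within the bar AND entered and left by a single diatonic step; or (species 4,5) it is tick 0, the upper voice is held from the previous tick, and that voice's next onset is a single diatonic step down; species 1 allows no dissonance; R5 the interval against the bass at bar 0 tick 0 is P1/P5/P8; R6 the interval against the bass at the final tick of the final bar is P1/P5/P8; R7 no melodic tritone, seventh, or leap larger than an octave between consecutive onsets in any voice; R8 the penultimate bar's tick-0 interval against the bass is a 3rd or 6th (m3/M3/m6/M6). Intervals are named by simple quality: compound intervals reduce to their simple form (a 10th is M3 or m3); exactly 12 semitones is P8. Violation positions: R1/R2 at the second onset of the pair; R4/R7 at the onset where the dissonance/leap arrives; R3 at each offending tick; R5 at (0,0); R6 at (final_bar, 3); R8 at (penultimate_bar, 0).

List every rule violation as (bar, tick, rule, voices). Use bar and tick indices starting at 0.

(1, 0, R1, (0, 1))
(2, 0, R4, (0, 1))
(5, 0, R4, (0, 1))

bar 0: v0=F3 v1=F4 downbeat P8
bar 1: v0=D3 v1=D4 downbeat P8
bar 2: v0=E3 v1=A4 downbeat P4
bar 3: v0=F3 v1=A3 downbeat M3
bar 4: v0=E3 v1=G3 downbeat m3
bar 5: v0=D3 v1=E3 downbeat M2
bar 6: v0=G3 v1=E4 downbeat M6
bar 7: v0=F3 v1=F4 downbeat P8
  -> R1 @ bar 1 tick 0 v(0, 1): F3/F4 P8 -> D3/D4 P8 similar
  -> R4 @ bar 2 tick 0 v(0, 1): E3/A4 P4 untreated
  -> R4 @ bar 5 tick 0 v(0, 1): D3/E3 M2 untreated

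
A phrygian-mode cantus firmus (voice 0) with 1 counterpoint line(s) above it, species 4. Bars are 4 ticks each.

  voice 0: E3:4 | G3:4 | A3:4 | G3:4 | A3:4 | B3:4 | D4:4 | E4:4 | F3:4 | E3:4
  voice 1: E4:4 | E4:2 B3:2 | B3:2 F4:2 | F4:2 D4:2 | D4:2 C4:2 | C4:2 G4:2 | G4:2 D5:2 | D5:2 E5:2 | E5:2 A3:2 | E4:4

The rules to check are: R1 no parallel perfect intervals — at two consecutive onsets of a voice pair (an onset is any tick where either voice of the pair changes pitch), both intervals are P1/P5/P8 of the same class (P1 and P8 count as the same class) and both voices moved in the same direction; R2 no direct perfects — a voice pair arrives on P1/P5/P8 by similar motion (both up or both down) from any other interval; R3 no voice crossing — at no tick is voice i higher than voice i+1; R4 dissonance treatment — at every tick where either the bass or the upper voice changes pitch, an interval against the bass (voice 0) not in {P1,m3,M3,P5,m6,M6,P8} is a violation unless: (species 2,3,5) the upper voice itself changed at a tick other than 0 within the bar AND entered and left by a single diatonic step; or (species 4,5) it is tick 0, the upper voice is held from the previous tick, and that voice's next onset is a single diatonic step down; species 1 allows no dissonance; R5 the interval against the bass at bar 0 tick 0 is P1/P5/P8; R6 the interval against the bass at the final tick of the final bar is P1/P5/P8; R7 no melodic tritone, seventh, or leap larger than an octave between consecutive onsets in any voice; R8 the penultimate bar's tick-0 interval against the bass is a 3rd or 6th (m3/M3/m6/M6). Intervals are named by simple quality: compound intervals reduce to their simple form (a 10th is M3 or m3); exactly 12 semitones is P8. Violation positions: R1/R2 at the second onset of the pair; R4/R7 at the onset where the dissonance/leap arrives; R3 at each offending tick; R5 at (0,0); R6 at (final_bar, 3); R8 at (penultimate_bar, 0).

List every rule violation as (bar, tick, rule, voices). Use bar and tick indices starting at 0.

bar 0: v0=E3 v1=E4 downbeat P8
bar 1: v0=G3 v1=E4 downbeat M6
bar 2: v0=A3 v1=B3 downbeat M2
bar 3: v0=G3 v1=F4 downbeat m7
bar 4: v0=A3 v1=D4 downbeat P4
bar 5: v0=B3 v1=C4 downbeat m2
bar 6: v0=D4 v1=G4 downbeat P4
bar 7: v0=E4 v1=D5 downbeat m7
bar 8: v0=F3 v1=E5 downbeat M7
bar 9: v0=E3 v1=E4 downbeat P8
  -> R4 @ bar 2 tick 0 v(0, 1): A3/B3 M2 untreated
  -> R7 @ bar 2 tick 2 v(1,): B3->F4 leap 6st
  -> R4 @ bar 3 tick 0 v(0, 1): G3/F4 m7 untreated
  -> R4 @ bar 5 tick 0 v(0, 1): B3/C4 m2 untreated
  -> R4 @ bar 6 tick 0 v(0, 1): D4/G4 P4 untreated
  -> R4 @ bar 7 tick 0 v(0, 1): E4/D5 m7 untreated
  -> R4 @ bar 8 tick 0 v(0, 1): F3/E5 M7 untreated
  -> R7 @ bar 8 tick 0 v(0,): E4->F3 leap 11st
  -> R8 @ bar 8 tick 0 v(0, 1): penult M7 not 3rd/6th
  -> R7 @ bar 8 tick 2 v(1,): E5->A3 leap 19st

(2, 0, R4, (0, 1))
(2, 2, R7, (1,))
(3, 0, R4, (0, 1))
(5, 0, R4, (0, 1))
(6, 0, R4, (0, 1))
(7, 0, R4, (0, 1))
(8, 0, R4, (0, 1))
(8, 0, R7, (0,))
(8, 0, R8, (0, 1))
(8, 2, R7, (1,))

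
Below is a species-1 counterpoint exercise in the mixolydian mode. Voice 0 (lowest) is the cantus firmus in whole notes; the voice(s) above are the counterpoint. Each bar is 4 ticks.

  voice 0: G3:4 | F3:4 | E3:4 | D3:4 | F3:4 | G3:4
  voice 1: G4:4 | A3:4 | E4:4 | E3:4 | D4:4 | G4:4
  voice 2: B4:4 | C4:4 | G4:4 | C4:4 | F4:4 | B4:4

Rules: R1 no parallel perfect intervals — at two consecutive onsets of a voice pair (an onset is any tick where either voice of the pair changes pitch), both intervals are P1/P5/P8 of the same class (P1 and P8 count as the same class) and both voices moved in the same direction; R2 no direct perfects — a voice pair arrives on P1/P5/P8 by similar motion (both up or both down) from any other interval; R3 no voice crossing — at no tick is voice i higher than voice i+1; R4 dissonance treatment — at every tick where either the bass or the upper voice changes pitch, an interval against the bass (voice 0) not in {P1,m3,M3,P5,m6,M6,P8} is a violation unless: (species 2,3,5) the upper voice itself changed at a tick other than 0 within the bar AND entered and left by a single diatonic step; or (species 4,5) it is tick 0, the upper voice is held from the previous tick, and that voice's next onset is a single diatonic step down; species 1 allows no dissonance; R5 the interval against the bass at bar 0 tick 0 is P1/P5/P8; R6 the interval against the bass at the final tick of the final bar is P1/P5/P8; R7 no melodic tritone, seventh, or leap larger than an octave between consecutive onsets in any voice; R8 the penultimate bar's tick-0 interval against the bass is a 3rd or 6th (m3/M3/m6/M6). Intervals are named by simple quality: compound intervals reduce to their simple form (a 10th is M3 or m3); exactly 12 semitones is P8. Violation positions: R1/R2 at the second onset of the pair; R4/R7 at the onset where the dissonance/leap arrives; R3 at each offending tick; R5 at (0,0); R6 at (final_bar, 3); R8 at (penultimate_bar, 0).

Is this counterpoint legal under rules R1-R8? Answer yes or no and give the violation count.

bar 0: v0=G3 v1=G4 v2=B4 (M3)
bar 1: v0=F3 v1=A3 v2=C4 (P5)
bar 2: v0=E3 v1=E4 v2=G4 (m3)
bar 3: v0=D3 v1=E3 v2=C4 (m7)
bar 4: v0=F3 v1=D4 v2=F4 (P8)
bar 5: v0=G3 v1=G4 v2=B4 (M3)
  R5 @ bar0.0: opens on M3
  R2 @ bar1.0: G3/B4 M3 -> F3/C4 P5 similar
  R7 @ bar1.0: G4->A3 leap 10st
  R7 @ bar1.0: B4->C4 leap 11st
  R4 @ bar3.0: D3/E3 M2 untreated
  R4 @ bar3.0: D3/C4 m7 untreated
  R2 @ bar4.0: D3/C4 m7 -> F3/F4 P8 similar
  R7 @ bar4.0: E3->D4 leap 10st
  R8 @ bar4.0: penult P8 not 3rd/6th
  R2 @ bar5.0: F3/D4 M6 -> G3/G4 P8 similar
  R7 @ bar5.0: F4->B4 leap 6st
  R6 @ bar5.3: closes on M3

No (12 violations)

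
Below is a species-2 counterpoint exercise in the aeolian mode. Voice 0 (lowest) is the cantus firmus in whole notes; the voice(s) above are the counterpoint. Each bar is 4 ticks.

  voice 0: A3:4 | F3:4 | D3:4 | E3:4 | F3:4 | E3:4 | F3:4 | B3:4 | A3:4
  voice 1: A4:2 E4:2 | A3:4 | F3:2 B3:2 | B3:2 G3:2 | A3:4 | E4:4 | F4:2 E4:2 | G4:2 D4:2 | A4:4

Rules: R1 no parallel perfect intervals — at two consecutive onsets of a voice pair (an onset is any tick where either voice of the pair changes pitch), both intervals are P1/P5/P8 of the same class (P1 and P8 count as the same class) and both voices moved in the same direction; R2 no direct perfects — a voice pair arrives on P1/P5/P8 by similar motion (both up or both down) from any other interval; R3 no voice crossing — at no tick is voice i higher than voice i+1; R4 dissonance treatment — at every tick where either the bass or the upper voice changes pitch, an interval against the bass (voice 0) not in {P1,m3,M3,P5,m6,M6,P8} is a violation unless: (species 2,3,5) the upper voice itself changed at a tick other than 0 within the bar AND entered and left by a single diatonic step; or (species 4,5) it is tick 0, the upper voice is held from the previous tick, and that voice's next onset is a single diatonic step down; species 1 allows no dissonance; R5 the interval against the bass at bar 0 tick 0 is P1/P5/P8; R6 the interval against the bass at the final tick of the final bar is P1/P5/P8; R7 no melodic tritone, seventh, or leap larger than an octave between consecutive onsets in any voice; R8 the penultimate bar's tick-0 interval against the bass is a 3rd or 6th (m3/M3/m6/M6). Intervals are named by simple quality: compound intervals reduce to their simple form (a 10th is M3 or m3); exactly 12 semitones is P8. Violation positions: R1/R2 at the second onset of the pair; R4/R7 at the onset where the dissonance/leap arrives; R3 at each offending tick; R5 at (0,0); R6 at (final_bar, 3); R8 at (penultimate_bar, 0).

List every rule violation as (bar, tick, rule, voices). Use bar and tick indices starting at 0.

bar 0: v0=A3 v1=A4 downbeat P8
bar 1: v0=F3 v1=A3 downbeat M3
bar 2: v0=D3 v1=F3 downbeat m3
bar 3: v0=E3 v1=B3 downbeat P5
bar 4: v0=F3 v1=A3 downbeat M3
bar 5: v0=E3 v1=E4 downbeat P8
bar 6: v0=F3 v1=F4 downbeat P8
bar 7: v0=B3 v1=G4 downbeat m6
bar 8: v0=A3 v1=A4 downbeat P8
  -> R7 @ bar 2 tick 2 v(1,): F3->B3 leap 6st
  -> R1 @ bar 6 tick 0 v(0, 1): E3/E4 P8 -> F3/F4 P8 similar
  -> R4 @ bar 6 tick 2 v(0, 1): F3/E4 M7 untreated
  -> R7 @ bar 7 tick 0 v(0,): F3->B3 leap 6st

(2, 2, R7, (1,))
(6, 0, R1, (0, 1))
(6, 2, R4, (0, 1))
(7, 0, R7, (0,))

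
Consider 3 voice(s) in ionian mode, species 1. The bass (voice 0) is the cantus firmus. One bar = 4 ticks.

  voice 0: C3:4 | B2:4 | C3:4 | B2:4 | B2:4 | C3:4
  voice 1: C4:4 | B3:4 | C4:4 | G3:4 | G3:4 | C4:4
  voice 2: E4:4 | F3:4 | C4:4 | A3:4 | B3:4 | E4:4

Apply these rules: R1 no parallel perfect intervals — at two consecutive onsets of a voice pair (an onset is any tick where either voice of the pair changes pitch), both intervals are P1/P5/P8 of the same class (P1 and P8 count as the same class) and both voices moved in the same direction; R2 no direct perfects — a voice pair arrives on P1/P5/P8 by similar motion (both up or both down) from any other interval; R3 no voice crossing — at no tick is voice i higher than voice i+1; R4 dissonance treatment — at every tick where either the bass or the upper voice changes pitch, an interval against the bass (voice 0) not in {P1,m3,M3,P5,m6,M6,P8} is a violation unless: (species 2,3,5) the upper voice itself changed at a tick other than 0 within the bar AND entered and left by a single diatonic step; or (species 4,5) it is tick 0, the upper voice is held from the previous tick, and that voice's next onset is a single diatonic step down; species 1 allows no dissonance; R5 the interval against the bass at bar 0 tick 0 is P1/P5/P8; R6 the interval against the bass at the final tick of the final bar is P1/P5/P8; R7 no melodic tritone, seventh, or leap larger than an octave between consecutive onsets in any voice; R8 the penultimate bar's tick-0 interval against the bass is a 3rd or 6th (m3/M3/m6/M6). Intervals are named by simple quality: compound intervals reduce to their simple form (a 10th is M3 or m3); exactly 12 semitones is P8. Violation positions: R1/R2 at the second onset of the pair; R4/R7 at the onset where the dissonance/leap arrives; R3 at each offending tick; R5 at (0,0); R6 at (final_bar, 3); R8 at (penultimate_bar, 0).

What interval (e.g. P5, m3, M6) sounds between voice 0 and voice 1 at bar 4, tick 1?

m6

voice 0=B2 voice 1=G3 -> m6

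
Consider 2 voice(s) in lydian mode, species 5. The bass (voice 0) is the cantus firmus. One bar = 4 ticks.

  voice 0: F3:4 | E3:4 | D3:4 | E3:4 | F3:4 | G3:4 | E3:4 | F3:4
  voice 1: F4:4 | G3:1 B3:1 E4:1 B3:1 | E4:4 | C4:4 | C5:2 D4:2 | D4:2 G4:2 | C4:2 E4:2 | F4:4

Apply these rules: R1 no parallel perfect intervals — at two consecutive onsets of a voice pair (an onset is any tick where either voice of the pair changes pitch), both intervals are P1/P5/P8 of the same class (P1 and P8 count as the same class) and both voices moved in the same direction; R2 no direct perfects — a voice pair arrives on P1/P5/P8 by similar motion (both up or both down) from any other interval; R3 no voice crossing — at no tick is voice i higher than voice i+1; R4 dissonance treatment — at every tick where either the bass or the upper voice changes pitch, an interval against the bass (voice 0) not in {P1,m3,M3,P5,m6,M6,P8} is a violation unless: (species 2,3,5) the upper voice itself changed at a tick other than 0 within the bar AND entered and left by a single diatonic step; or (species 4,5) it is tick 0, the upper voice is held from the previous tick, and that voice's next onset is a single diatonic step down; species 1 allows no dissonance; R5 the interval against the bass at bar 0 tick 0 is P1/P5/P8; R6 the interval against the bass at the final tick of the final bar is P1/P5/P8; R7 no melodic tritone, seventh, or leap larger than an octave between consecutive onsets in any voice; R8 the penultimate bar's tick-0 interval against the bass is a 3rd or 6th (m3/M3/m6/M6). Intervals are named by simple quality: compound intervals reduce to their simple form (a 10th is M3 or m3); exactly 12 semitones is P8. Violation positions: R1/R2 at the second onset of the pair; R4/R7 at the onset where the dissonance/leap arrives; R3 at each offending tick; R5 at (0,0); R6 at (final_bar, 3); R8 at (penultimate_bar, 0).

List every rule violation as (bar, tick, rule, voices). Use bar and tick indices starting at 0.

bar 0: v0=F3 v1=F4 downbeat P8
bar 1: v0=E3 v1=G3 downbeat m3
bar 2: v0=D3 v1=E4 downbeat M2
bar 3: v0=E3 v1=C4 downbeat m6
bar 4: v0=F3 v1=C5 downbeat P5
bar 5: v0=G3 v1=D4 downbeat P5
bar 6: v0=E3 v1=C4 downbeat m6
bar 7: v0=F3 v1=F4 downbeat P8
  -> R7 @ bar 1 tick 0 v(1,): F4->G3 leap 10st
  -> R4 @ bar 2 tick 0 v(0, 1): D3/E4 M2 untreated
  -> R2 @ bar 4 tick 0 v(0, 1): E3/C4 m6 -> F3/C5 P5 similar
  -> R7 @ bar 4 tick 2 v(1,): C5->D4 leap 10st
  -> R1 @ bar 7 tick 0 v(0, 1): E3/E4 P8 -> F3/F4 P8 similar

(1, 0, R7, (1,))
(2, 0, R4, (0, 1))
(4, 0, R2, (0, 1))
(4, 2, R7, (1,))
(7, 0, R1, (0, 1))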